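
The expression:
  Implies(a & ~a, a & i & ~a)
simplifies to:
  True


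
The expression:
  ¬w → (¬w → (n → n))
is always true.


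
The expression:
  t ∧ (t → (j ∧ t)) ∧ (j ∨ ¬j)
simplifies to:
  j ∧ t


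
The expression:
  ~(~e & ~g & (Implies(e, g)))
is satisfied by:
  {e: True, g: True}
  {e: True, g: False}
  {g: True, e: False}


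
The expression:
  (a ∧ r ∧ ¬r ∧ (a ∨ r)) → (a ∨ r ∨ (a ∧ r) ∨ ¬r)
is always true.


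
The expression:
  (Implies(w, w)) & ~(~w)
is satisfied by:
  {w: True}


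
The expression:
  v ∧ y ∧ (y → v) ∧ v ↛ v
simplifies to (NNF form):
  False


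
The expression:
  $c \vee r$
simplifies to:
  $c \vee r$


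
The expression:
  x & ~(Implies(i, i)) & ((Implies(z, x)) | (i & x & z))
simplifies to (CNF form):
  False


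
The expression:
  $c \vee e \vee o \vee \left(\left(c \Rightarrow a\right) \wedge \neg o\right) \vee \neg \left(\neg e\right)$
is always true.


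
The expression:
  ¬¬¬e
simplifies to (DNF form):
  ¬e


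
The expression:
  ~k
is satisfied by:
  {k: False}


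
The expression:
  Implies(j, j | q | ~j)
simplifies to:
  True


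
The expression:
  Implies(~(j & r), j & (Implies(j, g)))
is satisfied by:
  {j: True, r: True, g: True}
  {j: True, r: True, g: False}
  {j: True, g: True, r: False}


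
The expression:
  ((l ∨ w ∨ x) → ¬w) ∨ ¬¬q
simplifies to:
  q ∨ ¬w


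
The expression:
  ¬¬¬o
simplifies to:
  ¬o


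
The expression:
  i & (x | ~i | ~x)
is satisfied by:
  {i: True}


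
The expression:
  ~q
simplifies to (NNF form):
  ~q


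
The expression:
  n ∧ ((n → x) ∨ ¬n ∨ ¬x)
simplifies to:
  n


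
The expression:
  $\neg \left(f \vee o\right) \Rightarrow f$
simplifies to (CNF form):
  $f \vee o$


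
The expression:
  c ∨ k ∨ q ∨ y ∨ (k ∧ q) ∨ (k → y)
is always true.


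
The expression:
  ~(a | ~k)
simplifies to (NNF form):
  k & ~a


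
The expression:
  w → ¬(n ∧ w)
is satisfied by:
  {w: False, n: False}
  {n: True, w: False}
  {w: True, n: False}


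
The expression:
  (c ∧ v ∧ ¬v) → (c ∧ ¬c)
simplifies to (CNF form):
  True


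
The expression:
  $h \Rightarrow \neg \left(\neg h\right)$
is always true.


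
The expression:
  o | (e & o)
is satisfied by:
  {o: True}


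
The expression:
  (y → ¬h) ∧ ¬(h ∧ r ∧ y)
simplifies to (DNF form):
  ¬h ∨ ¬y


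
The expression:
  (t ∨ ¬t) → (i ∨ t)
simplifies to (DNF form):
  i ∨ t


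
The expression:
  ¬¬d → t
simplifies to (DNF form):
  t ∨ ¬d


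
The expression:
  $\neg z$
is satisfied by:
  {z: False}


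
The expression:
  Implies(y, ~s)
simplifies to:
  ~s | ~y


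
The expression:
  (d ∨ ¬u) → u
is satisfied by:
  {u: True}


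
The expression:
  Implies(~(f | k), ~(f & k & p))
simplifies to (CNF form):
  True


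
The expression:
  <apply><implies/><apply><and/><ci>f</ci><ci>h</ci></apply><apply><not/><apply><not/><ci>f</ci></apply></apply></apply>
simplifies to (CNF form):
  <true/>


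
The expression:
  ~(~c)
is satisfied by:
  {c: True}


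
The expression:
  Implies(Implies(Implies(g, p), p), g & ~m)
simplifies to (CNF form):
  (g | ~g) & (g | ~p) & (~g | ~m) & (~m | ~p)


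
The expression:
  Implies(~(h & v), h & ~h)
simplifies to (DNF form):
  h & v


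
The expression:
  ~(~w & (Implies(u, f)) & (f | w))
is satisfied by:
  {w: True, f: False}
  {f: False, w: False}
  {f: True, w: True}


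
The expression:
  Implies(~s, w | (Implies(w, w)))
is always true.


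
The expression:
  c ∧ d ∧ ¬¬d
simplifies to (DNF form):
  c ∧ d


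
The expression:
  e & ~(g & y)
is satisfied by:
  {e: True, g: False, y: False}
  {e: True, y: True, g: False}
  {e: True, g: True, y: False}


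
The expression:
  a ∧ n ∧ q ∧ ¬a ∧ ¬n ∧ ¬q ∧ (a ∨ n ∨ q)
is never true.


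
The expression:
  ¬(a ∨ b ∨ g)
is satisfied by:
  {g: False, b: False, a: False}


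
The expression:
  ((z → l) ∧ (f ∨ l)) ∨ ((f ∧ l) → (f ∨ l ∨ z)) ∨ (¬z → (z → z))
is always true.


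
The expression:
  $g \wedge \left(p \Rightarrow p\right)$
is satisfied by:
  {g: True}


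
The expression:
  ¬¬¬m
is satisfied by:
  {m: False}


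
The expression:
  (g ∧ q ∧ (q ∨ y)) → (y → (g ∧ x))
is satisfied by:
  {x: True, g: False, q: False, y: False}
  {x: False, g: False, q: False, y: False}
  {x: True, y: True, g: False, q: False}
  {y: True, x: False, g: False, q: False}
  {x: True, q: True, y: False, g: False}
  {q: True, y: False, g: False, x: False}
  {x: True, y: True, q: True, g: False}
  {y: True, q: True, x: False, g: False}
  {x: True, g: True, y: False, q: False}
  {g: True, y: False, q: False, x: False}
  {x: True, y: True, g: True, q: False}
  {y: True, g: True, x: False, q: False}
  {x: True, q: True, g: True, y: False}
  {q: True, g: True, y: False, x: False}
  {x: True, y: True, q: True, g: True}


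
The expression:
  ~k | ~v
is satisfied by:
  {k: False, v: False}
  {v: True, k: False}
  {k: True, v: False}


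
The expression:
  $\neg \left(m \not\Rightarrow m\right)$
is always true.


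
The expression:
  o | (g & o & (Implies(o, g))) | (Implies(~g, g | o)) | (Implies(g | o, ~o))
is always true.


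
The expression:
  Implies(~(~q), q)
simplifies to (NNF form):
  True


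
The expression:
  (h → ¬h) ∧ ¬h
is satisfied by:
  {h: False}


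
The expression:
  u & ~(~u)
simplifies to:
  u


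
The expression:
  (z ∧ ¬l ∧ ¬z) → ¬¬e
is always true.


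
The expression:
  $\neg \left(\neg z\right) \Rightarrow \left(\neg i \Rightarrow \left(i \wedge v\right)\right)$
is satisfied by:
  {i: True, z: False}
  {z: False, i: False}
  {z: True, i: True}


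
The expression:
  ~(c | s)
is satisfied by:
  {c: False, s: False}


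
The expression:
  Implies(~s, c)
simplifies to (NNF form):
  c | s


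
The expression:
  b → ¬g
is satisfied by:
  {g: False, b: False}
  {b: True, g: False}
  {g: True, b: False}


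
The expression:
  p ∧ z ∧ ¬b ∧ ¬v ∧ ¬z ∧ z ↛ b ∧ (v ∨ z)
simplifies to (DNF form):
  False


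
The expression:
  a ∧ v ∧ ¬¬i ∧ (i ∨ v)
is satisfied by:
  {a: True, i: True, v: True}


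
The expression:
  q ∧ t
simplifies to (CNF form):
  q ∧ t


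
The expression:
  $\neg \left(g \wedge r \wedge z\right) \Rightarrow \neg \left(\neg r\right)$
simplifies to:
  $r$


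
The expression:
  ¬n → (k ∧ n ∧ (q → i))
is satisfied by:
  {n: True}


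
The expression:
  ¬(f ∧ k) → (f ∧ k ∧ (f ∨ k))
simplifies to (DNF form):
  f ∧ k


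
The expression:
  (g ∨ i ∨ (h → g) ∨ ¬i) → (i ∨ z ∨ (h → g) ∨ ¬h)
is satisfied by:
  {i: True, z: True, g: True, h: False}
  {i: True, z: True, h: False, g: False}
  {i: True, g: True, h: False, z: False}
  {i: True, h: False, g: False, z: False}
  {z: True, g: True, h: False, i: False}
  {z: True, h: False, g: False, i: False}
  {g: True, z: False, h: False, i: False}
  {z: False, h: False, g: False, i: False}
  {z: True, i: True, h: True, g: True}
  {z: True, i: True, h: True, g: False}
  {i: True, h: True, g: True, z: False}
  {i: True, h: True, z: False, g: False}
  {g: True, h: True, z: True, i: False}
  {h: True, z: True, i: False, g: False}
  {h: True, g: True, i: False, z: False}


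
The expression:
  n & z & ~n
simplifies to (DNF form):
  False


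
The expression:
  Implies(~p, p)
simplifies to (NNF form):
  p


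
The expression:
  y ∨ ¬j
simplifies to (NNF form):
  y ∨ ¬j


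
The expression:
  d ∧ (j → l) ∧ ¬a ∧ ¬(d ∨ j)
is never true.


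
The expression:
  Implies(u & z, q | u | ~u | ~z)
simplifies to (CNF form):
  True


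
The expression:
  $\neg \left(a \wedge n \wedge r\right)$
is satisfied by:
  {r: False, n: False, a: False}
  {a: True, r: False, n: False}
  {n: True, r: False, a: False}
  {a: True, n: True, r: False}
  {r: True, a: False, n: False}
  {a: True, r: True, n: False}
  {n: True, r: True, a: False}


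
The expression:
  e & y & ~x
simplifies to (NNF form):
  e & y & ~x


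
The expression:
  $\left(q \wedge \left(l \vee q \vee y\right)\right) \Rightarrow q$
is always true.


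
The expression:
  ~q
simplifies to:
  ~q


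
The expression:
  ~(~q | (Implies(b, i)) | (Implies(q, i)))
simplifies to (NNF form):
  b & q & ~i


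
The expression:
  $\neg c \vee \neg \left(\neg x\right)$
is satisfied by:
  {x: True, c: False}
  {c: False, x: False}
  {c: True, x: True}


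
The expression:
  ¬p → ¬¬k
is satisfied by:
  {k: True, p: True}
  {k: True, p: False}
  {p: True, k: False}


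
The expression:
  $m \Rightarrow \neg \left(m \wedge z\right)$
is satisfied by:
  {m: False, z: False}
  {z: True, m: False}
  {m: True, z: False}


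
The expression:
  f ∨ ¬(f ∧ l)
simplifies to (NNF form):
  True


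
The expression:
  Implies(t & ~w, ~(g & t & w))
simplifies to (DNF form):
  True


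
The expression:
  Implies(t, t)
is always true.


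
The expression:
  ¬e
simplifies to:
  ¬e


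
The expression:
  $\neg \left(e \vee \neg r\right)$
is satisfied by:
  {r: True, e: False}


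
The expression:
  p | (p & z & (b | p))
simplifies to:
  p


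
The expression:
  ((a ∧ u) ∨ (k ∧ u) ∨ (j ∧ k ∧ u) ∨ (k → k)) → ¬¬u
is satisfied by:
  {u: True}


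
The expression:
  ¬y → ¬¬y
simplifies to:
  y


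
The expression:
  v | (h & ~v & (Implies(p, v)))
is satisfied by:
  {v: True, h: True, p: False}
  {v: True, h: False, p: False}
  {v: True, p: True, h: True}
  {v: True, p: True, h: False}
  {h: True, p: False, v: False}


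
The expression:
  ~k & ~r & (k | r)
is never true.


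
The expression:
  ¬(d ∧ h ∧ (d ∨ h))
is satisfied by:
  {h: False, d: False}
  {d: True, h: False}
  {h: True, d: False}


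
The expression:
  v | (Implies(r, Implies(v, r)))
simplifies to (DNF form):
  True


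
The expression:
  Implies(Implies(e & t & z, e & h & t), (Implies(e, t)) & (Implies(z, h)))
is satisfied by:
  {t: True, h: True, z: False, e: False}
  {t: True, z: False, h: False, e: False}
  {h: True, t: False, z: False, e: False}
  {t: False, z: False, h: False, e: False}
  {t: True, h: True, z: True, e: False}
  {h: True, z: True, t: False, e: False}
  {e: True, h: True, t: True, z: False}
  {e: True, t: True, z: False, h: False}
  {e: True, h: True, t: True, z: True}
  {e: True, t: True, z: True, h: False}


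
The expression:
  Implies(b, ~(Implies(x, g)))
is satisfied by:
  {x: True, g: False, b: False}
  {g: False, b: False, x: False}
  {x: True, g: True, b: False}
  {g: True, x: False, b: False}
  {b: True, x: True, g: False}


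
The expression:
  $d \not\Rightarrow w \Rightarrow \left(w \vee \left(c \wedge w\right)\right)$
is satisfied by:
  {w: True, d: False}
  {d: False, w: False}
  {d: True, w: True}


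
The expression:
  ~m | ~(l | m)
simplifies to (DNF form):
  ~m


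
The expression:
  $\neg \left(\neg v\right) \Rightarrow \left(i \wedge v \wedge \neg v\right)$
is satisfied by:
  {v: False}


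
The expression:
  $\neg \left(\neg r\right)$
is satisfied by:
  {r: True}


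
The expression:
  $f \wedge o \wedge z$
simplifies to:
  $f \wedge o \wedge z$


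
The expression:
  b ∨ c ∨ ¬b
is always true.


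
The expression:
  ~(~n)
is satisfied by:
  {n: True}


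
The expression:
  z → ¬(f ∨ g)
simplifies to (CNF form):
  (¬f ∨ ¬z) ∧ (¬g ∨ ¬z)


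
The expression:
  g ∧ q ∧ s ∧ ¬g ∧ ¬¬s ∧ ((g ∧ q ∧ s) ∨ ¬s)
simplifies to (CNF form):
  False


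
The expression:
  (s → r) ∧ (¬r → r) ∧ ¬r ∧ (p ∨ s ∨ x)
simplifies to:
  False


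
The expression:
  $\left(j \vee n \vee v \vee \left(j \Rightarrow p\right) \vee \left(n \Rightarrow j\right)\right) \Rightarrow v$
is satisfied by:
  {v: True}


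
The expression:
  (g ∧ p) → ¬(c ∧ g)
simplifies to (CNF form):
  ¬c ∨ ¬g ∨ ¬p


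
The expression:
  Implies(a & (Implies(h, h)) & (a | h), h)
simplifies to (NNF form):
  h | ~a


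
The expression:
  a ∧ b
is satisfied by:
  {a: True, b: True}


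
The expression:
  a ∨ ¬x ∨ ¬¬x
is always true.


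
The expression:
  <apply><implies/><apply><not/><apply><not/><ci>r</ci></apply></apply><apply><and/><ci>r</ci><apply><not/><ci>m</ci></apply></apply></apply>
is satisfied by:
  {m: False, r: False}
  {r: True, m: False}
  {m: True, r: False}


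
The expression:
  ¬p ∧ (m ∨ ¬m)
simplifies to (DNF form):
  ¬p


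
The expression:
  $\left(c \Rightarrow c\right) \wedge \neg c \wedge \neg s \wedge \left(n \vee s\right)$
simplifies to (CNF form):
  $n \wedge \neg c \wedge \neg s$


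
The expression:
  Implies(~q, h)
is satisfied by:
  {q: True, h: True}
  {q: True, h: False}
  {h: True, q: False}


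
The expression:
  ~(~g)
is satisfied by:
  {g: True}


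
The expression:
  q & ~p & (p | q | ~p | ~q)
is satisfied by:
  {q: True, p: False}


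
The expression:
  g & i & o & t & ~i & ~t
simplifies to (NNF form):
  False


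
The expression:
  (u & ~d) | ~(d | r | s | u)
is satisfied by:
  {u: True, r: False, d: False, s: False}
  {u: True, s: True, r: False, d: False}
  {u: True, r: True, d: False, s: False}
  {u: True, s: True, r: True, d: False}
  {s: False, r: False, d: False, u: False}


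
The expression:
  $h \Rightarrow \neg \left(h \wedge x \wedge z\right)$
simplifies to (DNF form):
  $\neg h \vee \neg x \vee \neg z$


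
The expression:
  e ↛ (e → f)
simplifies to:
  e ∧ ¬f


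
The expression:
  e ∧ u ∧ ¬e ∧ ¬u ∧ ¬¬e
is never true.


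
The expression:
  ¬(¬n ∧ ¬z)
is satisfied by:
  {n: True, z: True}
  {n: True, z: False}
  {z: True, n: False}


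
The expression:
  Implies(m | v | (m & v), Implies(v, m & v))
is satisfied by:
  {m: True, v: False}
  {v: False, m: False}
  {v: True, m: True}


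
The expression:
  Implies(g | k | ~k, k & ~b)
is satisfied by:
  {k: True, b: False}


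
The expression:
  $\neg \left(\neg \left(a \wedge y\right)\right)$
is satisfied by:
  {a: True, y: True}


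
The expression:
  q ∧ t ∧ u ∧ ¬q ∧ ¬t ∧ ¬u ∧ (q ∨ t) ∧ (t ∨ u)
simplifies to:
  False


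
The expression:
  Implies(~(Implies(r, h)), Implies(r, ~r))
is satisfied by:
  {h: True, r: False}
  {r: False, h: False}
  {r: True, h: True}


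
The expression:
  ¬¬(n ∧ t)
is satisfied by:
  {t: True, n: True}


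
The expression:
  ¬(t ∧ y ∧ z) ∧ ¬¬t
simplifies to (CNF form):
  t ∧ (¬y ∨ ¬z)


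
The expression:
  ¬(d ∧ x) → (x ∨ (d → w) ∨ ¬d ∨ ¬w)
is always true.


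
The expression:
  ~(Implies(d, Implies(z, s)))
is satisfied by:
  {z: True, d: True, s: False}


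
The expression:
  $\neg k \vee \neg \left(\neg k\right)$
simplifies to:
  $\text{True}$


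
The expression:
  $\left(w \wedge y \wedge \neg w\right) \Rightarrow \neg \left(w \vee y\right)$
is always true.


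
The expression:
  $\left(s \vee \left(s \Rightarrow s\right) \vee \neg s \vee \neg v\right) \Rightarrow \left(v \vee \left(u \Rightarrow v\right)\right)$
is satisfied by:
  {v: True, u: False}
  {u: False, v: False}
  {u: True, v: True}


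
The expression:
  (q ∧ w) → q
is always true.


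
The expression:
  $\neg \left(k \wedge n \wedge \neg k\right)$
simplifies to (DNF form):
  $\text{True}$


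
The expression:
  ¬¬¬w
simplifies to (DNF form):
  ¬w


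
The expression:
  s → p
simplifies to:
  p ∨ ¬s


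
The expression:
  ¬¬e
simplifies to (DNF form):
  e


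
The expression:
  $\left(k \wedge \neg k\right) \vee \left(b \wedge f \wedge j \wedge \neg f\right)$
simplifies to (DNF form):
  $\text{False}$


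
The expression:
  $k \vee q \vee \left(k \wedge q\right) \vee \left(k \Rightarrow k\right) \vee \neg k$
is always true.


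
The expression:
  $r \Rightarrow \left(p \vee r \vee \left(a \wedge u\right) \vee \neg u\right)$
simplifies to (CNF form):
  $\text{True}$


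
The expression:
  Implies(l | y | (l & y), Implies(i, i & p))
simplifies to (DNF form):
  p | ~i | (~l & ~y)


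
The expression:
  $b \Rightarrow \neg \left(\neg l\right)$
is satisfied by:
  {l: True, b: False}
  {b: False, l: False}
  {b: True, l: True}


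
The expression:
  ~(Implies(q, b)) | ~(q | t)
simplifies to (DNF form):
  (q & ~b) | (~q & ~t)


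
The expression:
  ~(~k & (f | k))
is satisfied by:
  {k: True, f: False}
  {f: False, k: False}
  {f: True, k: True}


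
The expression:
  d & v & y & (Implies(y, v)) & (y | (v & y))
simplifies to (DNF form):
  d & v & y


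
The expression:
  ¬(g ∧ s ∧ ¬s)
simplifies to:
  True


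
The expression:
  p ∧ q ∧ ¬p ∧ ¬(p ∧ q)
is never true.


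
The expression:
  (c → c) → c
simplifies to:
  c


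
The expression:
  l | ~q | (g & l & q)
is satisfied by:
  {l: True, q: False}
  {q: False, l: False}
  {q: True, l: True}


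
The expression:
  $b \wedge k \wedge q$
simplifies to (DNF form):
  $b \wedge k \wedge q$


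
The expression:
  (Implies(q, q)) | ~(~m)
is always true.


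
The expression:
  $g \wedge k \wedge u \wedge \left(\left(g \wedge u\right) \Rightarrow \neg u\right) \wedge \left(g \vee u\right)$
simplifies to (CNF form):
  $\text{False}$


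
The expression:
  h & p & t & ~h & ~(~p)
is never true.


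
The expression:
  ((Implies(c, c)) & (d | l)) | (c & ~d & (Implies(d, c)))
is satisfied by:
  {c: True, d: True, l: True}
  {c: True, d: True, l: False}
  {c: True, l: True, d: False}
  {c: True, l: False, d: False}
  {d: True, l: True, c: False}
  {d: True, l: False, c: False}
  {l: True, d: False, c: False}


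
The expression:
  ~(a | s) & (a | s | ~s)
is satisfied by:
  {a: False, s: False}


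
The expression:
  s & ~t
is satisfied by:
  {s: True, t: False}


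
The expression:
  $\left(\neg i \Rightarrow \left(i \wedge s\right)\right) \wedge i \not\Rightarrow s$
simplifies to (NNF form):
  $i \wedge \neg s$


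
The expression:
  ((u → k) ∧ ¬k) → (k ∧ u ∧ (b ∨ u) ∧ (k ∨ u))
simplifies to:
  k ∨ u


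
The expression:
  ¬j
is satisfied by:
  {j: False}


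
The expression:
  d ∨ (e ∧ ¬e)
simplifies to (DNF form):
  d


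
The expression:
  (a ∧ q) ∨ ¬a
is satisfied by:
  {q: True, a: False}
  {a: False, q: False}
  {a: True, q: True}


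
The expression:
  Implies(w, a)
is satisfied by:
  {a: True, w: False}
  {w: False, a: False}
  {w: True, a: True}


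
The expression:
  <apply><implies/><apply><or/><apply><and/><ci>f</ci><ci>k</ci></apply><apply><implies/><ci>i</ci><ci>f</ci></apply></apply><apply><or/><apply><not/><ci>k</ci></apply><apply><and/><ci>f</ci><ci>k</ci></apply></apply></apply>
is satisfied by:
  {i: True, f: True, k: False}
  {i: True, f: False, k: False}
  {f: True, i: False, k: False}
  {i: False, f: False, k: False}
  {i: True, k: True, f: True}
  {i: True, k: True, f: False}
  {k: True, f: True, i: False}


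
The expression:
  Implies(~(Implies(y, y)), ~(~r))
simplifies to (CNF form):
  True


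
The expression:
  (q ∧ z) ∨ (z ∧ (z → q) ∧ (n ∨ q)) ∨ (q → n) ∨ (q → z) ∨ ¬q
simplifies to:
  n ∨ z ∨ ¬q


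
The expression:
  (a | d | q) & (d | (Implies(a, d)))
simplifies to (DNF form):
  d | (q & ~a)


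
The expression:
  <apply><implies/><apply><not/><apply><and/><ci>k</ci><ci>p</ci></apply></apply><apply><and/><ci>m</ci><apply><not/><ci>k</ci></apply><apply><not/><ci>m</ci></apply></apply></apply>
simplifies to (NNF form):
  <apply><and/><ci>k</ci><ci>p</ci></apply>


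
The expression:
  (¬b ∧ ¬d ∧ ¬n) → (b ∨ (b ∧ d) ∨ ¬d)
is always true.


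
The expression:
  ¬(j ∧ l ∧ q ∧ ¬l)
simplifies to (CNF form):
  True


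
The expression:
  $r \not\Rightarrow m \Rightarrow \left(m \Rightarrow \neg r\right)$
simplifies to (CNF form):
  $\text{True}$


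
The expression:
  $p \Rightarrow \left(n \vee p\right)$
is always true.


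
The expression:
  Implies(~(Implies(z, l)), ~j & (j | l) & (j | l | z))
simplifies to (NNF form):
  l | ~z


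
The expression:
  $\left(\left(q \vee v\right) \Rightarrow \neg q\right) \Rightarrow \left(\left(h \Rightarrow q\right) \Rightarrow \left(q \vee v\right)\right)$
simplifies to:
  $h \vee q \vee v$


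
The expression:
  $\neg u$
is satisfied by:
  {u: False}


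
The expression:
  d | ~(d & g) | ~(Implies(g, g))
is always true.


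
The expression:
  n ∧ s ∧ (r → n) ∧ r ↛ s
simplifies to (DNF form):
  False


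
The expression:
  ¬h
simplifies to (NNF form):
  ¬h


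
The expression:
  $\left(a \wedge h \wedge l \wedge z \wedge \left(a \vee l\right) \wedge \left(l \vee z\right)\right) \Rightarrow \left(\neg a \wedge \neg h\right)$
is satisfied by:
  {l: False, z: False, a: False, h: False}
  {h: True, l: False, z: False, a: False}
  {a: True, l: False, z: False, h: False}
  {h: True, a: True, l: False, z: False}
  {z: True, h: False, l: False, a: False}
  {h: True, z: True, l: False, a: False}
  {a: True, z: True, h: False, l: False}
  {h: True, a: True, z: True, l: False}
  {l: True, a: False, z: False, h: False}
  {h: True, l: True, a: False, z: False}
  {a: True, l: True, h: False, z: False}
  {h: True, a: True, l: True, z: False}
  {z: True, l: True, a: False, h: False}
  {h: True, z: True, l: True, a: False}
  {a: True, z: True, l: True, h: False}


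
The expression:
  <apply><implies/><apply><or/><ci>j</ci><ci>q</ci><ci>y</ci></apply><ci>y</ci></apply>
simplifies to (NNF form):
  <apply><or/><ci>y</ci><apply><and/><apply><not/><ci>j</ci></apply><apply><not/><ci>q</ci></apply></apply></apply>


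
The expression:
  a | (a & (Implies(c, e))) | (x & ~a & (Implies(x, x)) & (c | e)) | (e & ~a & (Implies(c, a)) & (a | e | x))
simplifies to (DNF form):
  a | (c & x) | (e & ~c)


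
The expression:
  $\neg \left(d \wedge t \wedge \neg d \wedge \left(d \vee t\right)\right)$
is always true.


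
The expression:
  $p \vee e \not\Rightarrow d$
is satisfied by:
  {e: True, p: True, d: False}
  {p: True, d: False, e: False}
  {e: True, p: True, d: True}
  {p: True, d: True, e: False}
  {e: True, d: False, p: False}


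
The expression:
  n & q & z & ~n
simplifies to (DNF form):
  False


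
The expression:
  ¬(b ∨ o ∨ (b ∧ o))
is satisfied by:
  {o: False, b: False}


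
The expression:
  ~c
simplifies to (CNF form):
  ~c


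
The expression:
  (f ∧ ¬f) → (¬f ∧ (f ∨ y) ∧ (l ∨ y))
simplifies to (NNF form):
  True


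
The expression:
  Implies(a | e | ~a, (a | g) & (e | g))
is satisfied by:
  {e: True, g: True, a: True}
  {e: True, g: True, a: False}
  {g: True, a: True, e: False}
  {g: True, a: False, e: False}
  {e: True, a: True, g: False}


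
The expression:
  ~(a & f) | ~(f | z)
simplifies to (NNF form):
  ~a | ~f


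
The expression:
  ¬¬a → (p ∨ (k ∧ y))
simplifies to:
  p ∨ (k ∧ y) ∨ ¬a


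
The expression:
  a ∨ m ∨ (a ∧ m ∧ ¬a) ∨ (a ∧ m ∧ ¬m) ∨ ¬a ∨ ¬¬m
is always true.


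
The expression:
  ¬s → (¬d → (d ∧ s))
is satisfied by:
  {d: True, s: True}
  {d: True, s: False}
  {s: True, d: False}


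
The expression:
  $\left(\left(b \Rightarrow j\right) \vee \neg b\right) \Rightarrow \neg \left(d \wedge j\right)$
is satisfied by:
  {d: False, j: False}
  {j: True, d: False}
  {d: True, j: False}


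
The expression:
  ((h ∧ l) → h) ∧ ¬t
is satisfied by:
  {t: False}


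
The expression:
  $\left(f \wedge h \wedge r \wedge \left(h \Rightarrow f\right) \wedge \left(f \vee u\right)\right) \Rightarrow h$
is always true.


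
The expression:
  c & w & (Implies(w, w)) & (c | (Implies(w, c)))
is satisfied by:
  {c: True, w: True}


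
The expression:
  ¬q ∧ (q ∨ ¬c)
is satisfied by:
  {q: False, c: False}


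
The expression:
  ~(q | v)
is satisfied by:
  {q: False, v: False}


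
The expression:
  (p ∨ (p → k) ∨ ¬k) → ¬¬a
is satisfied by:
  {a: True}


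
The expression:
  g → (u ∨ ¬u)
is always true.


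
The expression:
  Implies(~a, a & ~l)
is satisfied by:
  {a: True}


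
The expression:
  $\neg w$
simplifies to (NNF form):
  $\neg w$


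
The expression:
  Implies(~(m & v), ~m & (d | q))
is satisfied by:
  {d: True, v: True, q: True, m: False}
  {d: True, v: True, q: False, m: False}
  {d: True, q: True, m: False, v: False}
  {d: True, q: False, m: False, v: False}
  {v: True, q: True, m: False, d: False}
  {q: True, v: False, m: False, d: False}
  {d: True, v: True, m: True, q: True}
  {d: True, v: True, m: True, q: False}
  {v: True, m: True, q: True, d: False}
  {v: True, m: True, q: False, d: False}


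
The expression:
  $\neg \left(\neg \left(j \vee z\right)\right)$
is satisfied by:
  {z: True, j: True}
  {z: True, j: False}
  {j: True, z: False}


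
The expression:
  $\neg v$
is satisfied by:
  {v: False}


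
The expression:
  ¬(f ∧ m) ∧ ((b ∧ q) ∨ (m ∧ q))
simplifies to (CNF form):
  q ∧ (b ∨ m) ∧ (¬f ∨ ¬m)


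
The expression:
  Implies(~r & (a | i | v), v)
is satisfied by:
  {r: True, v: True, i: False, a: False}
  {r: True, a: True, v: True, i: False}
  {r: True, v: True, i: True, a: False}
  {r: True, a: True, v: True, i: True}
  {r: True, i: False, v: False, a: False}
  {r: True, a: True, i: False, v: False}
  {r: True, i: True, v: False, a: False}
  {r: True, a: True, i: True, v: False}
  {v: True, a: False, i: False, r: False}
  {a: True, v: True, i: False, r: False}
  {v: True, i: True, a: False, r: False}
  {a: True, v: True, i: True, r: False}
  {a: False, i: False, v: False, r: False}


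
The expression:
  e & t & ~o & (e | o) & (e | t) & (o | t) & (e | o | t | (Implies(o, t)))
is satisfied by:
  {t: True, e: True, o: False}


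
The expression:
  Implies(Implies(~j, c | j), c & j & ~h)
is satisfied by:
  {h: False, j: False, c: False}
  {h: True, j: False, c: False}
  {c: True, j: True, h: False}


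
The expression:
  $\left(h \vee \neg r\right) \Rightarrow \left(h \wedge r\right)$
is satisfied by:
  {r: True}


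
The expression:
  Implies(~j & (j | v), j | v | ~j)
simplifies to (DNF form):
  True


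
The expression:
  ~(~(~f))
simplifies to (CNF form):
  ~f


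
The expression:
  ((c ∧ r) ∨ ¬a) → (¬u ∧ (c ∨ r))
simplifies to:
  (a ∧ ¬c) ∨ (a ∧ ¬r) ∨ (c ∧ ¬u) ∨ (r ∧ ¬u)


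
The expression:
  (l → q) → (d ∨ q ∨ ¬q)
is always true.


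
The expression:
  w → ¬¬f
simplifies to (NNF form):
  f ∨ ¬w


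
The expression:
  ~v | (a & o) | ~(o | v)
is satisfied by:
  {a: True, o: True, v: False}
  {a: True, o: False, v: False}
  {o: True, a: False, v: False}
  {a: False, o: False, v: False}
  {a: True, v: True, o: True}


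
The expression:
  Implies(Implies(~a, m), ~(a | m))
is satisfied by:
  {a: False, m: False}


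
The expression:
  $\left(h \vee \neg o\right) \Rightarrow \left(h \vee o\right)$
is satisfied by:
  {o: True, h: True}
  {o: True, h: False}
  {h: True, o: False}


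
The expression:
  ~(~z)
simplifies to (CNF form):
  z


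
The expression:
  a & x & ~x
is never true.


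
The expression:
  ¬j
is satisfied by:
  {j: False}


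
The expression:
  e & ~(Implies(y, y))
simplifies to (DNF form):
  False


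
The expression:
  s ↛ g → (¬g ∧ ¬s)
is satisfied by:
  {g: True, s: False}
  {s: False, g: False}
  {s: True, g: True}


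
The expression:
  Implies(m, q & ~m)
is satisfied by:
  {m: False}


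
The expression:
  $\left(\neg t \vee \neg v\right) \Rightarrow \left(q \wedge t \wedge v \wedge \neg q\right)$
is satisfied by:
  {t: True, v: True}


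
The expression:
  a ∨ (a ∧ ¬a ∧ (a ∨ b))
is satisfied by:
  {a: True}


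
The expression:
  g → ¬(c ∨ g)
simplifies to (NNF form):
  ¬g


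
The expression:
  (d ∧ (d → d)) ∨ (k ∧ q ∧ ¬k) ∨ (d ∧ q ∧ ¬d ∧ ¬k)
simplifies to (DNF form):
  d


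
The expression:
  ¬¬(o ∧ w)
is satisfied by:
  {w: True, o: True}


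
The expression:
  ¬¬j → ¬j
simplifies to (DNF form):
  ¬j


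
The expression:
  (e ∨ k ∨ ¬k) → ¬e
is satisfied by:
  {e: False}


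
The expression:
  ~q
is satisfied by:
  {q: False}


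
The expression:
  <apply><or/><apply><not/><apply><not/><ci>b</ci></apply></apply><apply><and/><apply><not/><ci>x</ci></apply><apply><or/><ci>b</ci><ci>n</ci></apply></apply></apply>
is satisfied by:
  {b: True, n: True, x: False}
  {b: True, n: False, x: False}
  {b: True, x: True, n: True}
  {b: True, x: True, n: False}
  {n: True, x: False, b: False}


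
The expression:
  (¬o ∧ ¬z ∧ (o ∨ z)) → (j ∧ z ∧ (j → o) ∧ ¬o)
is always true.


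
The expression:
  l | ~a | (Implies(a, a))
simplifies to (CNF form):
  True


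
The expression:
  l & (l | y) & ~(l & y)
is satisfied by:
  {l: True, y: False}


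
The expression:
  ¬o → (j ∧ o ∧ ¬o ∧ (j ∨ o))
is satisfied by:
  {o: True}


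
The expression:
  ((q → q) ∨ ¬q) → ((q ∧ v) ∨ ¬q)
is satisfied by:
  {v: True, q: False}
  {q: False, v: False}
  {q: True, v: True}


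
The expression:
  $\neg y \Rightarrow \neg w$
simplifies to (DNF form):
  $y \vee \neg w$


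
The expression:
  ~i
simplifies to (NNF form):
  ~i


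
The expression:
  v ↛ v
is never true.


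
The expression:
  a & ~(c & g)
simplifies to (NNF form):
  a & (~c | ~g)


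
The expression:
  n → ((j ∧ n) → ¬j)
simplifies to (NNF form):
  ¬j ∨ ¬n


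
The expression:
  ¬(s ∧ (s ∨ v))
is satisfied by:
  {s: False}


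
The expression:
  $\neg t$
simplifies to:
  $\neg t$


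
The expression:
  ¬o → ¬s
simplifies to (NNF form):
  o ∨ ¬s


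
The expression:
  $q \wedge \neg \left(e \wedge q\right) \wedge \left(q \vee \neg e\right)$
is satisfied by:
  {q: True, e: False}


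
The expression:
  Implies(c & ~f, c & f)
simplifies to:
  f | ~c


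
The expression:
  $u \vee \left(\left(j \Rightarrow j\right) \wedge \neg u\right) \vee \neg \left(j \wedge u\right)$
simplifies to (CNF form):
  $\text{True}$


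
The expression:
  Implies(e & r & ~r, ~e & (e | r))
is always true.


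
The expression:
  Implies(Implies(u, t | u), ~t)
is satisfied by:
  {t: False}


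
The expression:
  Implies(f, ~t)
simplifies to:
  ~f | ~t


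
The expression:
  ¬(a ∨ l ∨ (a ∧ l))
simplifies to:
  ¬a ∧ ¬l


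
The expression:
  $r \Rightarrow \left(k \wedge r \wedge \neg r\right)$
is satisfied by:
  {r: False}


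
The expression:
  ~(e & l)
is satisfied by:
  {l: False, e: False}
  {e: True, l: False}
  {l: True, e: False}


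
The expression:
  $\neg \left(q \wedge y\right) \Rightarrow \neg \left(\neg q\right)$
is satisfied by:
  {q: True}


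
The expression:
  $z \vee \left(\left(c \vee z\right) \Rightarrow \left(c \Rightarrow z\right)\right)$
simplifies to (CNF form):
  $z \vee \neg c$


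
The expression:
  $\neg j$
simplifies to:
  $\neg j$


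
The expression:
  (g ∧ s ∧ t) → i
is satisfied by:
  {i: True, s: False, t: False, g: False}
  {i: False, s: False, t: False, g: False}
  {i: True, g: True, s: False, t: False}
  {g: True, i: False, s: False, t: False}
  {i: True, t: True, g: False, s: False}
  {t: True, g: False, s: False, i: False}
  {i: True, g: True, t: True, s: False}
  {g: True, t: True, i: False, s: False}
  {i: True, s: True, g: False, t: False}
  {s: True, g: False, t: False, i: False}
  {i: True, g: True, s: True, t: False}
  {g: True, s: True, i: False, t: False}
  {i: True, t: True, s: True, g: False}
  {t: True, s: True, g: False, i: False}
  {i: True, g: True, t: True, s: True}


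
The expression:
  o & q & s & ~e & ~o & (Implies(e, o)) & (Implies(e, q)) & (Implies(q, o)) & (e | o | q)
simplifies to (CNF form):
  False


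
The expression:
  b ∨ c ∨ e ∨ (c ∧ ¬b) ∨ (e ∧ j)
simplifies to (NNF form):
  b ∨ c ∨ e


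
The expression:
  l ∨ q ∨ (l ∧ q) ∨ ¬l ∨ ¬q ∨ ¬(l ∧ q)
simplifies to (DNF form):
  True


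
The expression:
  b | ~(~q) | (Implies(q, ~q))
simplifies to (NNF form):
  True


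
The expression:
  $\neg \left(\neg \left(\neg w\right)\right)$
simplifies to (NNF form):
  $\neg w$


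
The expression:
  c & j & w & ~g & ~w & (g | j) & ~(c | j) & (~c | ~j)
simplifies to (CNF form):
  False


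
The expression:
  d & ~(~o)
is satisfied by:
  {d: True, o: True}


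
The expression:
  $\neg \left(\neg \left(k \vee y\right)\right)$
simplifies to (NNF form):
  $k \vee y$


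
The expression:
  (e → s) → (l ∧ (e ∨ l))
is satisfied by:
  {l: True, e: True, s: False}
  {l: True, s: False, e: False}
  {l: True, e: True, s: True}
  {l: True, s: True, e: False}
  {e: True, s: False, l: False}


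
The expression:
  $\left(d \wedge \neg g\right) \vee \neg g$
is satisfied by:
  {g: False}


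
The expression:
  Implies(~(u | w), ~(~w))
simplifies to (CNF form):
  u | w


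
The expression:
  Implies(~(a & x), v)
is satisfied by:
  {a: True, v: True, x: True}
  {a: True, v: True, x: False}
  {v: True, x: True, a: False}
  {v: True, x: False, a: False}
  {a: True, x: True, v: False}


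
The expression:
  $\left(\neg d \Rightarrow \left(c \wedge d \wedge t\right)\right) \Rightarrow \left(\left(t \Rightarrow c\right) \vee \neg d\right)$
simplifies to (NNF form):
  $c \vee \neg d \vee \neg t$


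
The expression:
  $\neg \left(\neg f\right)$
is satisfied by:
  {f: True}


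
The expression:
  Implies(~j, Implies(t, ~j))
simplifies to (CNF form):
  True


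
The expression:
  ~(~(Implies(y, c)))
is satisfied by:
  {c: True, y: False}
  {y: False, c: False}
  {y: True, c: True}


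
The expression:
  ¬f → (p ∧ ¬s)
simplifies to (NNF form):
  f ∨ (p ∧ ¬s)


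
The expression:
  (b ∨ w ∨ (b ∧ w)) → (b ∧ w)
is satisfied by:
  {w: False, b: False}
  {b: True, w: True}


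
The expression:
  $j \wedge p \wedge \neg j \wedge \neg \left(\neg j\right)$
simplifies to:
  $\text{False}$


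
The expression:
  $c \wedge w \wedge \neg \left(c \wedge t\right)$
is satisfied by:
  {c: True, w: True, t: False}


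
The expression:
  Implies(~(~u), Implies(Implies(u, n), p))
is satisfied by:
  {p: True, u: False, n: False}
  {u: False, n: False, p: False}
  {n: True, p: True, u: False}
  {n: True, u: False, p: False}
  {p: True, u: True, n: False}
  {u: True, p: False, n: False}
  {n: True, u: True, p: True}


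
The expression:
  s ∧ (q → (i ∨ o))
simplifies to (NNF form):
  s ∧ (i ∨ o ∨ ¬q)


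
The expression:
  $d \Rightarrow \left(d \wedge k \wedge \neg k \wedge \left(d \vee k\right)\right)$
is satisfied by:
  {d: False}


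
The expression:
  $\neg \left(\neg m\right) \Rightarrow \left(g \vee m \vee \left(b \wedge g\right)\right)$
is always true.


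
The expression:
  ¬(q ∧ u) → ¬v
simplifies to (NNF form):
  (q ∧ u) ∨ ¬v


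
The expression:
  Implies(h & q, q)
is always true.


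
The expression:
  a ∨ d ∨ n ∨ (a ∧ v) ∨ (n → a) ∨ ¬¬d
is always true.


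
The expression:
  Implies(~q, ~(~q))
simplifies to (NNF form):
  q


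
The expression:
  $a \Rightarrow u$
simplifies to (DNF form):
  $u \vee \neg a$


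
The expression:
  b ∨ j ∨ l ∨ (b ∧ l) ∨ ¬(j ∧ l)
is always true.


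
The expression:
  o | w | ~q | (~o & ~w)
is always true.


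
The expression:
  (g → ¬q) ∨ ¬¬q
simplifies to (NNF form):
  True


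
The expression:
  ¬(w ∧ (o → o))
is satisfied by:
  {w: False}


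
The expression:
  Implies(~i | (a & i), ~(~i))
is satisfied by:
  {i: True}


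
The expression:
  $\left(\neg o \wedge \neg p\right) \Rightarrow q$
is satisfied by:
  {q: True, p: True, o: True}
  {q: True, p: True, o: False}
  {q: True, o: True, p: False}
  {q: True, o: False, p: False}
  {p: True, o: True, q: False}
  {p: True, o: False, q: False}
  {o: True, p: False, q: False}


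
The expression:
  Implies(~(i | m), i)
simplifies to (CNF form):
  i | m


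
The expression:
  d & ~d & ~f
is never true.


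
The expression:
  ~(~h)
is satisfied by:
  {h: True}


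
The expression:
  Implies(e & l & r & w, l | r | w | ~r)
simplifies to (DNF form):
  True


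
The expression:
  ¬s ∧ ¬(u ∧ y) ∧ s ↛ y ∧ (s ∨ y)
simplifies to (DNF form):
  False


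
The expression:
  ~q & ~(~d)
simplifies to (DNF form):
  d & ~q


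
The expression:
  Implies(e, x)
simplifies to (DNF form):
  x | ~e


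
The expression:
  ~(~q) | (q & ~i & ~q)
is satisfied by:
  {q: True}


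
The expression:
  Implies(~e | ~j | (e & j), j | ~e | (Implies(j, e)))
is always true.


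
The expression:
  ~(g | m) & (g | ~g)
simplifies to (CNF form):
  ~g & ~m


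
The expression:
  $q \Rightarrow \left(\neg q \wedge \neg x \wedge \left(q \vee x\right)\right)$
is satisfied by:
  {q: False}


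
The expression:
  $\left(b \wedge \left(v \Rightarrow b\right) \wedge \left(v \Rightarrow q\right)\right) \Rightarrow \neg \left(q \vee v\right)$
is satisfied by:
  {q: False, b: False}
  {b: True, q: False}
  {q: True, b: False}


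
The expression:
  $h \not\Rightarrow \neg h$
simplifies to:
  $h$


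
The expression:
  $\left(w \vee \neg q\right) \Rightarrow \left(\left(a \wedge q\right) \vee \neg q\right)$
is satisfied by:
  {a: True, w: False, q: False}
  {w: False, q: False, a: False}
  {a: True, q: True, w: False}
  {q: True, w: False, a: False}
  {a: True, w: True, q: False}
  {w: True, a: False, q: False}
  {a: True, q: True, w: True}


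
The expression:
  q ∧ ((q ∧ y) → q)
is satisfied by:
  {q: True}


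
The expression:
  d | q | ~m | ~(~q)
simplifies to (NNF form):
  d | q | ~m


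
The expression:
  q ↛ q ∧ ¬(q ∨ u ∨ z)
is never true.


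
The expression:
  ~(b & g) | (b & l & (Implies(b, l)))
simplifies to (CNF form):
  l | ~b | ~g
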